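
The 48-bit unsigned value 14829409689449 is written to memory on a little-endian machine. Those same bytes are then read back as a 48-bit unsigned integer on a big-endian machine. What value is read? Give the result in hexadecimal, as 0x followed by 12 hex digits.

14829409689449 in 48-bit hexadecimal is 0x0D7CBDB25F69.
Stored little-endian, the bytes at ascending addresses are 69 5F B2 BD 7C 0D.
Read back as big-endian, the last byte is least significant, giving 0x695FB2BD7C0D.

0x695FB2BD7C0D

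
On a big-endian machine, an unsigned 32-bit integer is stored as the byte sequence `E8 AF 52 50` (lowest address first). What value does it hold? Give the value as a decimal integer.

Big-endian: lowest address holds the most-significant byte.
The bytes are already most-significant first: 0xE8AF5250.
0xE8AF5250 = 3903803984.

3903803984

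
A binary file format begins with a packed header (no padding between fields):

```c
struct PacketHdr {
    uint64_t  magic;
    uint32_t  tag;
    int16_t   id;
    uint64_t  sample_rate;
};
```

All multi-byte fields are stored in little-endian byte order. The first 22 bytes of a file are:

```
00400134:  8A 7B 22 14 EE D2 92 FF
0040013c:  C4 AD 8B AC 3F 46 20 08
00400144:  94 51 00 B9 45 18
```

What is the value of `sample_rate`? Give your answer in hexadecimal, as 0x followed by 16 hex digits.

0x1845B90051940820

`sample_rate` follows `magic` (8 B), `tag` (4 B), `id` (2 B), so it starts at offset 8 + 4 + 2 = 14 and occupies 8 bytes.
Bytes at offsets 14..21: 20 08 94 51 00 B9 45 18.
Little-endian stores the least-significant byte at the lowest address.
Reassemble most-significant byte first: 18 45 B9 00 51 94 08 20 → 0x1845B90051940820.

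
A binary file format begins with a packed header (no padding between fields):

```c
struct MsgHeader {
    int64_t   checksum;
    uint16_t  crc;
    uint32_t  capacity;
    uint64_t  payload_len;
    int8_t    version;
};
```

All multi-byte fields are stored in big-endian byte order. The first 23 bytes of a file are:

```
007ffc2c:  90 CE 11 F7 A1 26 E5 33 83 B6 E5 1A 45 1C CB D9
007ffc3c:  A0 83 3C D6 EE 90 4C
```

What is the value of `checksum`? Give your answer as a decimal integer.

`checksum` is the first field, at byte offset 0, occupying 8 bytes.
Bytes at offsets 0..7: 90 CE 11 F7 A1 26 E5 33.
In big-endian order the high byte comes first in memory.
The bytes are already most-significant first: 0x90CE11F7A126E533.
Top bit is set, so as a signed 64-bit value this is 0x90CE11F7A126E533 − 2^64 = -8012446931787258573.

-8012446931787258573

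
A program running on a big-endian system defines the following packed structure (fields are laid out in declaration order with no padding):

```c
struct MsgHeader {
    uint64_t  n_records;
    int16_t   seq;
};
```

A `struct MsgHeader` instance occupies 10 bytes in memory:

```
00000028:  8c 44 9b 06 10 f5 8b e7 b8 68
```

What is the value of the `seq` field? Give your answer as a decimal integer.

-18328

`seq` follows `n_records` (8 bytes), so it starts at byte offset 8 and occupies 2 bytes.
Bytes at offsets 8..9: B8 68.
Big-endian stores the most-significant byte at the lowest address.
The bytes are already most-significant first: 0xB868.
Top bit is set, so as a signed 16-bit value this is 0xB868 − 2^16 = -18328.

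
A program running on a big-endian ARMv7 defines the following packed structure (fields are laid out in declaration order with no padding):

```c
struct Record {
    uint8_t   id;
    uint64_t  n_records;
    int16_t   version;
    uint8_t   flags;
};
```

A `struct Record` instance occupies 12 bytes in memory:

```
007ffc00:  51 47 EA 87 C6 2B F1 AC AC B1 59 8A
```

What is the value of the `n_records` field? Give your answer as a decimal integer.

5182103606453709996

`n_records` follows `id` (1 byte), so it starts at byte offset 1 and occupies 8 bytes.
Bytes at offsets 1..8: 47 EA 87 C6 2B F1 AC AC.
In big-endian order the high byte comes first in memory.
The bytes are already most-significant first: 0x47EA87C62BF1ACAC.
0x47EA87C62BF1ACAC = 5182103606453709996.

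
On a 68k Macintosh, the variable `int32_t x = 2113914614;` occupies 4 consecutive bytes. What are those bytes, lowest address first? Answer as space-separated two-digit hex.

2113914614 in hexadecimal, padded to 32 bits, is 0x7DFFC6F6.
Split into bytes (most-significant first): 7D FF C6 F6.
Big-endian: lowest address holds the most-significant byte.
So the memory order matches the most-significant-first order: 7D FF C6 F6.

7D FF C6 F6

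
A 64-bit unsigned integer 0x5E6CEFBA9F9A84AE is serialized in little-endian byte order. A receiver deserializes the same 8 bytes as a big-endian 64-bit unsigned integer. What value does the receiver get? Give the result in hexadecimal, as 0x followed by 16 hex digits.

Stored little-endian, the bytes at ascending addresses are AE 84 9A 9F BA EF 6C 5E.
Read back as big-endian, the last byte is least significant, giving 0xAE849A9FBAEF6C5E.

0xAE849A9FBAEF6C5E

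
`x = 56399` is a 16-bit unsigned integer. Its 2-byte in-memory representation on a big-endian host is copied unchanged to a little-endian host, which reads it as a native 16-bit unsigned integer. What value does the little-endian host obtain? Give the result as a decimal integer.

20444

56399 in 16-bit hexadecimal is 0xDC4F.
Stored big-endian, the bytes at ascending addresses are DC 4F.
Read back as little-endian, the first byte is least significant, giving 0x4FDC.
0x4FDC = 20444.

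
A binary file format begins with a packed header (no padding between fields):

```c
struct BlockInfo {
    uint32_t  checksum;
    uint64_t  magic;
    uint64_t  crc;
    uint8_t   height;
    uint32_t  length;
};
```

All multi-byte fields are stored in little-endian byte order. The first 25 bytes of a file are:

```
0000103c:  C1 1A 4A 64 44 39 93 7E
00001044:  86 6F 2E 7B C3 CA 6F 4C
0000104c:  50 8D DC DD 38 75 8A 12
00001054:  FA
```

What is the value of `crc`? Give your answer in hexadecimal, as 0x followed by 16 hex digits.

`crc` follows `checksum` (4 B), `magic` (8 B), so it starts at offset 4 + 8 = 12 and occupies 8 bytes.
Bytes at offsets 12..19: C3 CA 6F 4C 50 8D DC DD.
Little-endian stores the least-significant byte at the lowest address.
Reassemble most-significant byte first: DD DC 8D 50 4C 6F CA C3 → 0xDDDC8D504C6FCAC3.

0xDDDC8D504C6FCAC3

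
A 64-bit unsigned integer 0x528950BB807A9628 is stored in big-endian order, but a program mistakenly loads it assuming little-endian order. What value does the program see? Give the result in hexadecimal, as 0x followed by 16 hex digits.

0x28967A80BB508952

Stored big-endian, the bytes at ascending addresses are 52 89 50 BB 80 7A 96 28.
Read back as little-endian, the first byte is least significant, giving 0x28967A80BB508952.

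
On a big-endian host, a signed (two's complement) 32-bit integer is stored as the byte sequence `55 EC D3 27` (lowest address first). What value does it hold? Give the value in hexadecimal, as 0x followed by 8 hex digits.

In big-endian order the high byte comes first in memory.
The bytes are already most-significant first: 0x55ECD327.

0x55ECD327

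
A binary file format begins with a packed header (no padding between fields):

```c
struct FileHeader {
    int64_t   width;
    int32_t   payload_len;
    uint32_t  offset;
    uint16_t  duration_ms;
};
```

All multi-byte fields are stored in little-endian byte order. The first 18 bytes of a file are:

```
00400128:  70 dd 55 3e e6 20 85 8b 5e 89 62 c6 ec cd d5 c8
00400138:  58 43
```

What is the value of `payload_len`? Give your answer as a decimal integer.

-966620834

`payload_len` follows `width` (8 bytes), so it starts at byte offset 8 and occupies 4 bytes.
Bytes at offsets 8..11: 5E 89 62 C6.
In little-endian order the low byte comes first in memory.
Reassemble most-significant byte first: C6 62 89 5E → 0xC662895E.
Top bit is set, so as a signed 32-bit value this is 0xC662895E − 2^32 = -966620834.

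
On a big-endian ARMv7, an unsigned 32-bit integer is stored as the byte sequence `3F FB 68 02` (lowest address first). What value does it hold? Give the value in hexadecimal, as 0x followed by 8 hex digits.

0x3FFB6802

In big-endian order the high byte comes first in memory.
The bytes are already most-significant first: 0x3FFB6802.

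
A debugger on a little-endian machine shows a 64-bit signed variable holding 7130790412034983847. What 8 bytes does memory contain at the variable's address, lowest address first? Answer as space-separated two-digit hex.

7130790412034983847 in hexadecimal, padded to 64 bits, is 0x62F5A819651B47A7.
Split into bytes (most-significant first): 62 F5 A8 19 65 1B 47 A7.
Little-endian: lowest address holds the least-significant byte.
So at ascending addresses the bytes are A7 47 1B 65 19 A8 F5 62.

A7 47 1B 65 19 A8 F5 62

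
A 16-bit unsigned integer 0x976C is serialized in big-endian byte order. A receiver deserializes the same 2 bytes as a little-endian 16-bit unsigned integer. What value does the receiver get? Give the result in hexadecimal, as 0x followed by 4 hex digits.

Stored big-endian, the bytes at ascending addresses are 97 6C.
Read back as little-endian, the first byte is least significant, giving 0x6C97.

0x6C97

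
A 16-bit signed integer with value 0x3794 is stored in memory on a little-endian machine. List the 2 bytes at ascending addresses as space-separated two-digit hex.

Split into bytes (most-significant first): 37 94.
Little-endian: lowest address holds the least-significant byte.
So at ascending addresses the bytes are 94 37.

94 37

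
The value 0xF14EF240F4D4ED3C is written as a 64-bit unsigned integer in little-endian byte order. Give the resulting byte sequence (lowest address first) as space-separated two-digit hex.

Split into bytes (most-significant first): F1 4E F2 40 F4 D4 ED 3C.
In little-endian order the low byte comes first in memory.
So at ascending addresses the bytes are 3C ED D4 F4 40 F2 4E F1.

3C ED D4 F4 40 F2 4E F1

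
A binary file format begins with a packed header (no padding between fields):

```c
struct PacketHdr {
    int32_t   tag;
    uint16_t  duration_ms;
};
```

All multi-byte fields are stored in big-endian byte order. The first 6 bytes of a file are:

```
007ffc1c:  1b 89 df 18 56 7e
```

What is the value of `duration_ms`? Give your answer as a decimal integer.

22142

`duration_ms` follows `tag` (4 bytes), so it starts at byte offset 4 and occupies 2 bytes.
Bytes at offsets 4..5: 56 7E.
Big-endian stores the most-significant byte at the lowest address.
The bytes are already most-significant first: 0x567E.
0x567E = 22142.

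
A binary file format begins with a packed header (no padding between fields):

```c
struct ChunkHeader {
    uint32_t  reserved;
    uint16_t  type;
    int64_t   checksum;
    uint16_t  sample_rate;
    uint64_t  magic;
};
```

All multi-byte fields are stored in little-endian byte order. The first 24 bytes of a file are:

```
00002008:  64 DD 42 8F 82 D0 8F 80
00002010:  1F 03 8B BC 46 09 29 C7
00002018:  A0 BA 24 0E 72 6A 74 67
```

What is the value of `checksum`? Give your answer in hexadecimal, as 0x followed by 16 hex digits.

`checksum` follows `reserved` (4 B), `type` (2 B), so it starts at offset 4 + 2 = 6 and occupies 8 bytes.
Bytes at offsets 6..13: 8F 80 1F 03 8B BC 46 09.
Little-endian: lowest address holds the least-significant byte.
Reassemble most-significant byte first: 09 46 BC 8B 03 1F 80 8F → 0x0946BC8B031F808F.

0x0946BC8B031F808F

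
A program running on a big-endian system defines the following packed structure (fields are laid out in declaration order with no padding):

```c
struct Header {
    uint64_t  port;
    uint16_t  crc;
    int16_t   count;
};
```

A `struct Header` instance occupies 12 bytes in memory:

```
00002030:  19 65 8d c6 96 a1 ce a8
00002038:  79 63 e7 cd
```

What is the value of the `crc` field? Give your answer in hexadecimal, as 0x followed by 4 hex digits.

0x7963

`crc` follows `port` (8 bytes), so it starts at byte offset 8 and occupies 2 bytes.
Bytes at offsets 8..9: 79 63.
In big-endian order the high byte comes first in memory.
The bytes are already most-significant first: 0x7963.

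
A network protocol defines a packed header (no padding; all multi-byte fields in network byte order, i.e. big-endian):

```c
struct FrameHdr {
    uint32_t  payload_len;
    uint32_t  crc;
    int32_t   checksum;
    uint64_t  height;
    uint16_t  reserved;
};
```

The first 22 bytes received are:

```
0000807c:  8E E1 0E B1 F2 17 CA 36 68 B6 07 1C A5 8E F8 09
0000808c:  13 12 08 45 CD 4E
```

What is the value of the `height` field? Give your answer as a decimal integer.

`height` follows `payload_len` (4 B), `crc` (4 B), `checksum` (4 B), so it starts at offset 4 + 4 + 4 = 12 and occupies 8 bytes.
Bytes at offsets 12..19: A5 8E F8 09 13 12 08 45.
Big-endian stores the most-significant byte at the lowest address.
The bytes are already most-significant first: 0xA58EF80913120845.
0xA58EF80913120845 = 11929745180809365573.

11929745180809365573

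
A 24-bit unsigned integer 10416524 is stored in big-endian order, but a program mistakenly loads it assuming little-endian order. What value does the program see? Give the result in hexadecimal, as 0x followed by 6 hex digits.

0x8CF19E

10416524 in 24-bit hexadecimal is 0x9EF18C.
Stored big-endian, the bytes at ascending addresses are 9E F1 8C.
Read back as little-endian, the first byte is least significant, giving 0x8CF19E.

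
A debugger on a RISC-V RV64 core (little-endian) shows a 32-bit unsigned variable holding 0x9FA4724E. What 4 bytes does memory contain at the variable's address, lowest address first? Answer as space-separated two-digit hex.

4E 72 A4 9F

Split into bytes (most-significant first): 9F A4 72 4E.
In little-endian order the low byte comes first in memory.
So at ascending addresses the bytes are 4E 72 A4 9F.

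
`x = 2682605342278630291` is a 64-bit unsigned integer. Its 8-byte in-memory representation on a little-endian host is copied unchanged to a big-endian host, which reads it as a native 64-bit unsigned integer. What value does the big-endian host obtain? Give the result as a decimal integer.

10609097001071491621

2682605342278630291 in 64-bit hexadecimal is 0x253A875883153B93.
Stored little-endian, the bytes at ascending addresses are 93 3B 15 83 58 87 3A 25.
Read back as big-endian, the last byte is least significant, giving 0x933B158358873A25.
0x933B158358873A25 = 10609097001071491621.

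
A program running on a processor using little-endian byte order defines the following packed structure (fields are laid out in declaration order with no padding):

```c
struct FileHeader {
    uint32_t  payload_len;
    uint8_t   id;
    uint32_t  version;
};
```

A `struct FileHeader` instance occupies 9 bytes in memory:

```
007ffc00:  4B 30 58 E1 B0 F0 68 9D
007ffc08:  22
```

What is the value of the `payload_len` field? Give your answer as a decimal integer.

`payload_len` is the first field, at byte offset 0, occupying 4 bytes.
Bytes at offsets 0..3: 4B 30 58 E1.
In little-endian order the low byte comes first in memory.
Reassemble most-significant byte first: E1 58 30 4B → 0xE158304B.
0xE158304B = 3780653131.

3780653131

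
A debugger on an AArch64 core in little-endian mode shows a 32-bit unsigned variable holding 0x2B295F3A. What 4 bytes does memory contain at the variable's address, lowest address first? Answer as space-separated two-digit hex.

Split into bytes (most-significant first): 2B 29 5F 3A.
In little-endian order the low byte comes first in memory.
So at ascending addresses the bytes are 3A 5F 29 2B.

3A 5F 29 2B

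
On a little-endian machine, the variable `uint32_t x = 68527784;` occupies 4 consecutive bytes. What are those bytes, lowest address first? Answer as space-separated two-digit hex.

68527784 in hexadecimal, padded to 32 bits, is 0x0415A6A8.
Split into bytes (most-significant first): 04 15 A6 A8.
Little-endian stores the least-significant byte at the lowest address.
So at ascending addresses the bytes are A8 A6 15 04.

A8 A6 15 04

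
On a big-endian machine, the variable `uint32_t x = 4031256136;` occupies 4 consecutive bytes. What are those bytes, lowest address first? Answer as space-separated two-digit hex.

4031256136 in hexadecimal, padded to 32 bits, is 0xF0481648.
Split into bytes (most-significant first): F0 48 16 48.
Big-endian stores the most-significant byte at the lowest address.
So the memory order matches the most-significant-first order: F0 48 16 48.

F0 48 16 48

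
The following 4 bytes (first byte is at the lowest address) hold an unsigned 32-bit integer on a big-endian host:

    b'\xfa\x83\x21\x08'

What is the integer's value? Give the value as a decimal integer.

In big-endian order the high byte comes first in memory.
The bytes are already most-significant first: 0xFA832108.
0xFA832108 = 4202897672.

4202897672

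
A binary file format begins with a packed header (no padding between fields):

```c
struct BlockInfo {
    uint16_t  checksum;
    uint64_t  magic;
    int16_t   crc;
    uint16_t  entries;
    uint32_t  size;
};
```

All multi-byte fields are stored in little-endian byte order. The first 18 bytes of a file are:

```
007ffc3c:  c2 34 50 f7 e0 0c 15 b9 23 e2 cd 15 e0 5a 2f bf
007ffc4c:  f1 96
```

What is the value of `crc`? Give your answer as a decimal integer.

`crc` follows `checksum` (2 B), `magic` (8 B), so it starts at offset 2 + 8 = 10 and occupies 2 bytes.
Bytes at offsets 10..11: CD 15.
In little-endian order the low byte comes first in memory.
Reassemble most-significant byte first: 15 CD → 0x15CD.
0x15CD = 5581.

5581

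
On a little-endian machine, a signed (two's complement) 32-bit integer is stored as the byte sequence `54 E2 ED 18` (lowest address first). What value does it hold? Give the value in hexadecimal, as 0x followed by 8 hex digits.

Little-endian: lowest address holds the least-significant byte.
Reassemble most-significant byte first: 18 ED E2 54 → 0x18EDE254.

0x18EDE254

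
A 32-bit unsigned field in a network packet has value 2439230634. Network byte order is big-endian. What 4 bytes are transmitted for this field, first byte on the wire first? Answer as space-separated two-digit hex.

91 63 B4 AA

2439230634 in hexadecimal, padded to 32 bits, is 0x9163B4AA.
Split into bytes (most-significant first): 91 63 B4 AA.
Big-endian stores the most-significant byte at the lowest address.
So the memory order matches the most-significant-first order: 91 63 B4 AA.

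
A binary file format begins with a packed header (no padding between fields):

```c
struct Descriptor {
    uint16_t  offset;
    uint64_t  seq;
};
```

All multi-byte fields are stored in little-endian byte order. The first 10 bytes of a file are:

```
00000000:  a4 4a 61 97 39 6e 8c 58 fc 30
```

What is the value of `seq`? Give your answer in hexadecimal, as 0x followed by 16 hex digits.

`seq` follows `offset` (2 bytes), so it starts at byte offset 2 and occupies 8 bytes.
Bytes at offsets 2..9: 61 97 39 6E 8C 58 FC 30.
In little-endian order the low byte comes first in memory.
Reassemble most-significant byte first: 30 FC 58 8C 6E 39 97 61 → 0x30FC588C6E399761.

0x30FC588C6E399761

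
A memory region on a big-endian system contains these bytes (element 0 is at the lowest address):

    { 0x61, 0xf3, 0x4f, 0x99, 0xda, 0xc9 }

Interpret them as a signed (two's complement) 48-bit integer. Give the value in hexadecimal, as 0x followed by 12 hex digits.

0x61F34F99DAC9

Big-endian stores the most-significant byte at the lowest address.
The bytes are already most-significant first: 0x61F34F99DAC9.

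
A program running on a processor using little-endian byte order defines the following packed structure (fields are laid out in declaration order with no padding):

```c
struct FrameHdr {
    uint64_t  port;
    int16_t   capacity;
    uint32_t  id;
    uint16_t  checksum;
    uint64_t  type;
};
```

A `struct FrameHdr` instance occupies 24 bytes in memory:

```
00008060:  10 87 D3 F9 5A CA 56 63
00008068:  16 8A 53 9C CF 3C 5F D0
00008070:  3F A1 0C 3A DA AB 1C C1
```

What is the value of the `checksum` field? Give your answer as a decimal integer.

`checksum` follows `port` (8 B), `capacity` (2 B), `id` (4 B), so it starts at offset 8 + 2 + 4 = 14 and occupies 2 bytes.
Bytes at offsets 14..15: 5F D0.
In little-endian order the low byte comes first in memory.
Reassemble most-significant byte first: D0 5F → 0xD05F.
0xD05F = 53343.

53343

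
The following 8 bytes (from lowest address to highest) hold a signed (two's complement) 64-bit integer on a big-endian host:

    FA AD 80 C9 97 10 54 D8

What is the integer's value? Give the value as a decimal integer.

-383508789945412392

In big-endian order the high byte comes first in memory.
The bytes are already most-significant first: 0xFAAD80C9971054D8.
Top bit is set, so as a signed 64-bit value this is 0xFAAD80C9971054D8 − 2^64 = -383508789945412392.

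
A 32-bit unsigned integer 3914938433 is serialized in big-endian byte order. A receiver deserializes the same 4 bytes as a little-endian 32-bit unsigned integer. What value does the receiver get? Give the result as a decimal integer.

3914938433 in 32-bit hexadecimal is 0xE9593841.
Stored big-endian, the bytes at ascending addresses are E9 59 38 41.
Read back as little-endian, the first byte is least significant, giving 0x413859E9.
0x413859E9 = 1094212073.

1094212073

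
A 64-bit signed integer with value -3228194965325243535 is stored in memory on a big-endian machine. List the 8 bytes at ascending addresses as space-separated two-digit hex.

D3 33 25 C8 62 15 9B 71

Two's complement of -3228194965325243535 in 64 bits: 3228194965325243535 = 0x2CCCDA379DEA648F; invert → 0xD33325C862159B70; add 1 → 0xD33325C862159B71.
Split into bytes (most-significant first): D3 33 25 C8 62 15 9B 71.
Big-endian: lowest address holds the most-significant byte.
So the memory order matches the most-significant-first order: D3 33 25 C8 62 15 9B 71.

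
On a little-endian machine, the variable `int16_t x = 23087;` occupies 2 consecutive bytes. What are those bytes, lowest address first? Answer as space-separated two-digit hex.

23087 in hexadecimal, padded to 16 bits, is 0x5A2F.
Split into bytes (most-significant first): 5A 2F.
In little-endian order the low byte comes first in memory.
So at ascending addresses the bytes are 2F 5A.

2F 5A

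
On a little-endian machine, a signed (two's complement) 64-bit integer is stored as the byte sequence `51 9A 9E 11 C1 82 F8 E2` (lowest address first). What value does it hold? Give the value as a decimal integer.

Little-endian: lowest address holds the least-significant byte.
Reassemble most-significant byte first: E2 F8 82 C1 11 9E 9A 51 → 0xE2F882C1119E9A51.
Top bit is set, so as a signed 64-bit value this is 0xE2F882C1119E9A51 − 2^64 = -2091778261177689519.

-2091778261177689519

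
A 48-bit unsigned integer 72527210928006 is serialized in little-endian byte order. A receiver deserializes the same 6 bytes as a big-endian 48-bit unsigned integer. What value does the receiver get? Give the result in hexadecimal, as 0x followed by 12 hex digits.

72527210928006 in 48-bit hexadecimal is 0x41F68EA4D786.
Stored little-endian, the bytes at ascending addresses are 86 D7 A4 8E F6 41.
Read back as big-endian, the last byte is least significant, giving 0x86D7A48EF641.

0x86D7A48EF641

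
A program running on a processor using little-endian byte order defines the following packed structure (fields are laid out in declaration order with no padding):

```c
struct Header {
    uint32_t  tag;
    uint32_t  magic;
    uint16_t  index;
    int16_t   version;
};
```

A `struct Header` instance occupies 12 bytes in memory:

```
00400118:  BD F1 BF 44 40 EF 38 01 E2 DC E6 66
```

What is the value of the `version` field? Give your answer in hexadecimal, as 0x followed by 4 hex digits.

0x66E6

`version` follows `tag` (4 B), `magic` (4 B), `index` (2 B), so it starts at offset 4 + 4 + 2 = 10 and occupies 2 bytes.
Bytes at offsets 10..11: E6 66.
Little-endian stores the least-significant byte at the lowest address.
Reassemble most-significant byte first: 66 E6 → 0x66E6.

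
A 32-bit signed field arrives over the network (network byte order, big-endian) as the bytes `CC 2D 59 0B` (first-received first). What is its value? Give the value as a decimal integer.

-869443317

Big-endian: lowest address holds the most-significant byte.
The bytes are already most-significant first: 0xCC2D590B.
Top bit is set, so as a signed 32-bit value this is 0xCC2D590B − 2^32 = -869443317.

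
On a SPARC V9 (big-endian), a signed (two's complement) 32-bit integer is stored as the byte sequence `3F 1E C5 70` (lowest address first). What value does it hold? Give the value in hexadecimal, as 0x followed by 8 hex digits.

0x3F1EC570

In big-endian order the high byte comes first in memory.
The bytes are already most-significant first: 0x3F1EC570.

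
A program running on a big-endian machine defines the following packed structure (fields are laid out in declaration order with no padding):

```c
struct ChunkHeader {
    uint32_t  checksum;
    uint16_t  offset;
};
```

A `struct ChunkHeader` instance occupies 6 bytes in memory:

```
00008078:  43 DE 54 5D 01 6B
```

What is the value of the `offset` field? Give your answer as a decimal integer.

`offset` follows `checksum` (4 bytes), so it starts at byte offset 4 and occupies 2 bytes.
Bytes at offsets 4..5: 01 6B.
In big-endian order the high byte comes first in memory.
The bytes are already most-significant first: 0x016B.
0x016B = 363.

363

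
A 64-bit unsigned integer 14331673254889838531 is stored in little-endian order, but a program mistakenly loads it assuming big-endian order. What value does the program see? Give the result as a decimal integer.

14331673254889838531 in 64-bit hexadecimal is 0xC6E454E492ACD7C3.
Stored little-endian, the bytes at ascending addresses are C3 D7 AC 92 E4 54 E4 C6.
Read back as big-endian, the last byte is least significant, giving 0xC3D7AC92E454E4C6.
0xC3D7AC92E454E4C6 = 14111937704284710086.

14111937704284710086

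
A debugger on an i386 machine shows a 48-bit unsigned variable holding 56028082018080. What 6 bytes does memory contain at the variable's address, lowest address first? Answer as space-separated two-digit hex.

20 17 ED 0D F5 32

56028082018080 in hexadecimal, padded to 48 bits, is 0x32F50DED1720.
Split into bytes (most-significant first): 32 F5 0D ED 17 20.
In little-endian order the low byte comes first in memory.
So at ascending addresses the bytes are 20 17 ED 0D F5 32.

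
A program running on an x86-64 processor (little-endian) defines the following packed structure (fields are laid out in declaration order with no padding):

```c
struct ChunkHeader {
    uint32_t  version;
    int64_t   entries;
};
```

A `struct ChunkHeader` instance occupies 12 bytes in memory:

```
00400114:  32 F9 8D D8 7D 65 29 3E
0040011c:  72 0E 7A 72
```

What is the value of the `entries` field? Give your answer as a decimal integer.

8248921551314445693

`entries` follows `version` (4 bytes), so it starts at byte offset 4 and occupies 8 bytes.
Bytes at offsets 4..11: 7D 65 29 3E 72 0E 7A 72.
In little-endian order the low byte comes first in memory.
Reassemble most-significant byte first: 72 7A 0E 72 3E 29 65 7D → 0x727A0E723E29657D.
0x727A0E723E29657D = 8248921551314445693.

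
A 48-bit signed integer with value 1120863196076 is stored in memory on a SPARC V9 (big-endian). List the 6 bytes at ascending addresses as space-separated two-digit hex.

1120863196076 in hexadecimal, padded to 48 bits, is 0x0104F8A713AC.
Split into bytes (most-significant first): 01 04 F8 A7 13 AC.
Big-endian: lowest address holds the most-significant byte.
So the memory order matches the most-significant-first order: 01 04 F8 A7 13 AC.

01 04 F8 A7 13 AC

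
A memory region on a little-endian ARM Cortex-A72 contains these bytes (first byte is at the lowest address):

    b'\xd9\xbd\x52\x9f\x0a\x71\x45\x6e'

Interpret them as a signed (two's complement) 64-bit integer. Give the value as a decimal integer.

Little-endian stores the least-significant byte at the lowest address.
Reassemble most-significant byte first: 6E 45 71 0A 9F 52 BD D9 → 0x6E45710A9F52BDD9.
0x6E45710A9F52BDD9 = 7945881408001719769.

7945881408001719769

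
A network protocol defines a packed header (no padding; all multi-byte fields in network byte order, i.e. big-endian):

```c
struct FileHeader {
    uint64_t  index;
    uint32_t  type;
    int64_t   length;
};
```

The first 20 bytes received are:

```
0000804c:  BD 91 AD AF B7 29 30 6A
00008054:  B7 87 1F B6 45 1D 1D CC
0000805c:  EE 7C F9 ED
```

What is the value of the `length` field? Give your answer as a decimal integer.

`length` follows `index` (8 B), `type` (4 B), so it starts at offset 8 + 4 = 12 and occupies 8 bytes.
Bytes at offsets 12..19: 45 1D 1D CC EE 7C F9 ED.
Big-endian: lowest address holds the most-significant byte.
The bytes are already most-significant first: 0x451D1DCCEE7CF9ED.
0x451D1DCCEE7CF9ED = 4980169528953338349.

4980169528953338349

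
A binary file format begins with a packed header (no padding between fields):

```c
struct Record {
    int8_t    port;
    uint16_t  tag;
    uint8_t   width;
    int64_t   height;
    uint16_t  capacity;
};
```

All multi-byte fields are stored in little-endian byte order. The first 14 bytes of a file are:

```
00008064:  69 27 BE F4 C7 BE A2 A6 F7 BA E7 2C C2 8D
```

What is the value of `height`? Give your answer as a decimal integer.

3235760430104362695

`height` follows `port` (1 B), `tag` (2 B), `width` (1 B), so it starts at offset 1 + 2 + 1 = 4 and occupies 8 bytes.
Bytes at offsets 4..11: C7 BE A2 A6 F7 BA E7 2C.
Little-endian stores the least-significant byte at the lowest address.
Reassemble most-significant byte first: 2C E7 BA F7 A6 A2 BE C7 → 0x2CE7BAF7A6A2BEC7.
0x2CE7BAF7A6A2BEC7 = 3235760430104362695.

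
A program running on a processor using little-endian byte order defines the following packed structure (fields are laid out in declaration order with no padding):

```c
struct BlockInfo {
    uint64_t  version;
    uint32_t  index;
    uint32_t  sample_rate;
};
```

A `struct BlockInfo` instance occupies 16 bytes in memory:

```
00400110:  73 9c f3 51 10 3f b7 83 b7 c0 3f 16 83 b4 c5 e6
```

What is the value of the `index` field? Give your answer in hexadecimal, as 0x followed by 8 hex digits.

0x163FC0B7

`index` follows `version` (8 bytes), so it starts at byte offset 8 and occupies 4 bytes.
Bytes at offsets 8..11: B7 C0 3F 16.
Little-endian: lowest address holds the least-significant byte.
Reassemble most-significant byte first: 16 3F C0 B7 → 0x163FC0B7.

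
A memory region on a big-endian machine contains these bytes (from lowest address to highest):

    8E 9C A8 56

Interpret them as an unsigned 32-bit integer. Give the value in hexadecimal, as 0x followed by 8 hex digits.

0x8E9CA856

Big-endian stores the most-significant byte at the lowest address.
The bytes are already most-significant first: 0x8E9CA856.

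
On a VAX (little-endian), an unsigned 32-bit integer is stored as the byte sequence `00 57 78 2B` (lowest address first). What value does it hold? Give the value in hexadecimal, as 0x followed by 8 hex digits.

Little-endian stores the least-significant byte at the lowest address.
Reassemble most-significant byte first: 2B 78 57 00 → 0x2B785700.

0x2B785700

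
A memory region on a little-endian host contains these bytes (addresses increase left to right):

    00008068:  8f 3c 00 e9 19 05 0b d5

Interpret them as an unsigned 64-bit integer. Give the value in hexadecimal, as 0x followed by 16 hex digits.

Little-endian stores the least-significant byte at the lowest address.
Reassemble most-significant byte first: D5 0B 05 19 E9 00 3C 8F → 0xD50B0519E9003C8F.

0xD50B0519E9003C8F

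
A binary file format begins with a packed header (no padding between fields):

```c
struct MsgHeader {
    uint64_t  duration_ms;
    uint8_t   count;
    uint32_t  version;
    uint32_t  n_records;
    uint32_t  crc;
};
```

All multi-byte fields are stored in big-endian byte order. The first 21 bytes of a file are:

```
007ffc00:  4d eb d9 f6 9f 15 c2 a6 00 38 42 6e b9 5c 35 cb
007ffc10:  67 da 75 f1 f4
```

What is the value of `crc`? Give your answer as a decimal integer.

3665162740

`crc` follows `duration_ms` (8 B), `count` (1 B), `version` (4 B), `n_records` (4 B), so it starts at offset 8 + 1 + 4 + 4 = 17 and occupies 4 bytes.
Bytes at offsets 17..20: DA 75 F1 F4.
Big-endian stores the most-significant byte at the lowest address.
The bytes are already most-significant first: 0xDA75F1F4.
0xDA75F1F4 = 3665162740.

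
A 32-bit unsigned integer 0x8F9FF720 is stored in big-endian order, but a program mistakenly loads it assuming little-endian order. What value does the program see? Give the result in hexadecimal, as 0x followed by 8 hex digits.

0x20F79F8F

Stored big-endian, the bytes at ascending addresses are 8F 9F F7 20.
Read back as little-endian, the first byte is least significant, giving 0x20F79F8F.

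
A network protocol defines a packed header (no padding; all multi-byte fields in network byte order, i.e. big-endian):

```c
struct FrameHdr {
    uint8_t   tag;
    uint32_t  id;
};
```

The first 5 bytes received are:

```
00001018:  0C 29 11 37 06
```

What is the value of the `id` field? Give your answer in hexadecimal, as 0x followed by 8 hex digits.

0x29113706

`id` follows `tag` (1 byte), so it starts at byte offset 1 and occupies 4 bytes.
Bytes at offsets 1..4: 29 11 37 06.
Big-endian stores the most-significant byte at the lowest address.
The bytes are already most-significant first: 0x29113706.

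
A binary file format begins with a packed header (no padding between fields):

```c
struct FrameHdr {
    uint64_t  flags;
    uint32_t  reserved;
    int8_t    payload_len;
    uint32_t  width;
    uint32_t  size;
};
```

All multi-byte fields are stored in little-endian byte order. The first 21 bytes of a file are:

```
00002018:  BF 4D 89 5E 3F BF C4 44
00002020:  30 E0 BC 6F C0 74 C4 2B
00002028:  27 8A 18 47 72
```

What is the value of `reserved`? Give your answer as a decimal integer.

1874649136

`reserved` follows `flags` (8 bytes), so it starts at byte offset 8 and occupies 4 bytes.
Bytes at offsets 8..11: 30 E0 BC 6F.
Little-endian stores the least-significant byte at the lowest address.
Reassemble most-significant byte first: 6F BC E0 30 → 0x6FBCE030.
0x6FBCE030 = 1874649136.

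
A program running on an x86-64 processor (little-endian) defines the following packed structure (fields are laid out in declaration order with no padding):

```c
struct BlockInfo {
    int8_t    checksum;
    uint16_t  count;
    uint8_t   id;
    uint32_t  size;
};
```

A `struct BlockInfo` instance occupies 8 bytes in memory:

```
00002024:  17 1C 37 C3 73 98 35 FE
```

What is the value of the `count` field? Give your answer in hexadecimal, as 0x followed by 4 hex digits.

`count` follows `checksum` (1 byte), so it starts at byte offset 1 and occupies 2 bytes.
Bytes at offsets 1..2: 1C 37.
Little-endian stores the least-significant byte at the lowest address.
Reassemble most-significant byte first: 37 1C → 0x371C.

0x371C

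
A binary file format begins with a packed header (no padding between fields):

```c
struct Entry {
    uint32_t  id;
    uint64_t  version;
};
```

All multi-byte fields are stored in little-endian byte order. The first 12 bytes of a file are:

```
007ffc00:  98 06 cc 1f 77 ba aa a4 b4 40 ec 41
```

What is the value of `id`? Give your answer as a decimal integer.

533464728

`id` is the first field, at byte offset 0, occupying 4 bytes.
Bytes at offsets 0..3: 98 06 CC 1F.
Little-endian: lowest address holds the least-significant byte.
Reassemble most-significant byte first: 1F CC 06 98 → 0x1FCC0698.
0x1FCC0698 = 533464728.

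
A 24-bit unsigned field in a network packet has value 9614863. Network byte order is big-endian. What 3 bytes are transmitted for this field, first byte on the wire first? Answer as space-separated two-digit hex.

9614863 in hexadecimal, padded to 24 bits, is 0x92B60F.
Split into bytes (most-significant first): 92 B6 0F.
Big-endian stores the most-significant byte at the lowest address.
So the memory order matches the most-significant-first order: 92 B6 0F.

92 B6 0F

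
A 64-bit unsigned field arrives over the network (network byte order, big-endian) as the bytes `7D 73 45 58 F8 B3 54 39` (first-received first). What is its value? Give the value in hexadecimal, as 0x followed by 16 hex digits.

Big-endian stores the most-significant byte at the lowest address.
The bytes are already most-significant first: 0x7D734558F8B35439.

0x7D734558F8B35439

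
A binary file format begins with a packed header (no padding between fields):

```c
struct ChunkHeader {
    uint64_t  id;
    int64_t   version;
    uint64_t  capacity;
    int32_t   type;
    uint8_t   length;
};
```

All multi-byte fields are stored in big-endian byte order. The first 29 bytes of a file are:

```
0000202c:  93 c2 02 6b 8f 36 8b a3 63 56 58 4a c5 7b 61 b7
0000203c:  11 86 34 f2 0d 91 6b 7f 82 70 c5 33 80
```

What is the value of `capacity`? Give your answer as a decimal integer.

1262754959738366847

`capacity` follows `id` (8 B), `version` (8 B), so it starts at offset 8 + 8 = 16 and occupies 8 bytes.
Bytes at offsets 16..23: 11 86 34 F2 0D 91 6B 7F.
Big-endian stores the most-significant byte at the lowest address.
The bytes are already most-significant first: 0x118634F20D916B7F.
0x118634F20D916B7F = 1262754959738366847.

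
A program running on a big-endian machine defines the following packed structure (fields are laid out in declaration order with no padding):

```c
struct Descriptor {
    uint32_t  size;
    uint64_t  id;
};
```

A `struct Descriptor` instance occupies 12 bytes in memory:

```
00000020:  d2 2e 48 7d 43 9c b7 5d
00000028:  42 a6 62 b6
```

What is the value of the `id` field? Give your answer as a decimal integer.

`id` follows `size` (4 bytes), so it starts at byte offset 4 and occupies 8 bytes.
Bytes at offsets 4..11: 43 9C B7 5D 42 A6 62 B6.
Big-endian stores the most-significant byte at the lowest address.
The bytes are already most-significant first: 0x439CB75D42A662B6.
0x439CB75D42A662B6 = 4871970508086076086.

4871970508086076086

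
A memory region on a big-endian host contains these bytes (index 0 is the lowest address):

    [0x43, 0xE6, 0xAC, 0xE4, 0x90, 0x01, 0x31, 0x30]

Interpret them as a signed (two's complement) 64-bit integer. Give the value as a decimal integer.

In big-endian order the high byte comes first in memory.
The bytes are already most-significant first: 0x43E6ACE490013130.
0x43E6ACE490013130 = 4892788142853140784.

4892788142853140784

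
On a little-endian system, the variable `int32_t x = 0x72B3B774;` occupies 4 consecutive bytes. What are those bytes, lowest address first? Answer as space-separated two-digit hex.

Split into bytes (most-significant first): 72 B3 B7 74.
Little-endian: lowest address holds the least-significant byte.
So at ascending addresses the bytes are 74 B7 B3 72.

74 B7 B3 72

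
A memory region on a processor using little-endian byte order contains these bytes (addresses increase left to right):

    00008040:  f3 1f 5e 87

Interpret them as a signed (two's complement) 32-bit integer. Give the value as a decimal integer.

Little-endian stores the least-significant byte at the lowest address.
Reassemble most-significant byte first: 87 5E 1F F3 → 0x875E1FF3.
Top bit is set, so as a signed 32-bit value this is 0x875E1FF3 − 2^32 = -2023874573.

-2023874573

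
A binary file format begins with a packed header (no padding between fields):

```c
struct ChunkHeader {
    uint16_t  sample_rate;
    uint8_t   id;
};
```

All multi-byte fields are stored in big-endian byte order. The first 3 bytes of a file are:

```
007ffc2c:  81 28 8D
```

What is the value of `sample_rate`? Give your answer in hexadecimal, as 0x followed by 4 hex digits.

0x8128

`sample_rate` is the first field, at byte offset 0, occupying 2 bytes.
Bytes at offsets 0..1: 81 28.
In big-endian order the high byte comes first in memory.
The bytes are already most-significant first: 0x8128.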